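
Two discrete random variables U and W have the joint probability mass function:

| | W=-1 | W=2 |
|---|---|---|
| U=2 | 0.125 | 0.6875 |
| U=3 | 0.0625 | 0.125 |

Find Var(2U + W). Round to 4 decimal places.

1.6523

E[U] = 2.1875,  E[W] = 1.4375,  E[UW] = 3.0625
Var(U) = 4.9375 − (2.1875)² = 0.15234375;  Var(W) = 3.4375 − (1.4375)² = 1.37109375
cov(U,W) = 3.0625 − (2.1875)(1.4375) = -0.08203125
Var(2U + W) = (2)²·0.15234375 + (1)²·1.37109375 + 2·(2)·(1)·-0.08203125 = 1.65234375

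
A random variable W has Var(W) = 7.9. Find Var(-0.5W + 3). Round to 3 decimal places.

1.975

Var(-0.5W + 3) = (-0.5)²·Var(W) = 0.25·7.9 = 1.975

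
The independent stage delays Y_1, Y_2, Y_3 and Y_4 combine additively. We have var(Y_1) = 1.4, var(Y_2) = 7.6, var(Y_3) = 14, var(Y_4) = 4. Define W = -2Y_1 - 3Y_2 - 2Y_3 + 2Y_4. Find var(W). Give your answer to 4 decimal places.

146.0000

By independence, var(W) = (-2)²var(Y_1) + (-3)²var(Y_2) + (-2)²var(Y_3) + (2)²var(Y_4)
= (-2)²·1.4 + (-3)²·7.6 + (-2)²·14 + (2)²·4 = 146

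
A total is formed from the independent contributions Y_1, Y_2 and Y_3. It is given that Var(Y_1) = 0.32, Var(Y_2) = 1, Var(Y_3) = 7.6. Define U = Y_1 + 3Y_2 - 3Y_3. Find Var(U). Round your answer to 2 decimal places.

77.72

By independence, Var(U) = (1)²Var(Y_1) + (3)²Var(Y_2) + (-3)²Var(Y_3)
= (1)²·0.32 + (3)²·1 + (-3)²·7.6 = 77.72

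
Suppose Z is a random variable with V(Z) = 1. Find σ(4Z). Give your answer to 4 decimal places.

4.0000

V(4Z) = (4)²·1 = 16
σ(4Z) = √16 ≈ 4.0000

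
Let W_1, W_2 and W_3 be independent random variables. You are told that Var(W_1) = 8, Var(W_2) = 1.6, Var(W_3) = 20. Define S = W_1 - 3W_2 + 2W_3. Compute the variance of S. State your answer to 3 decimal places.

102.400

By independence, Var(S) = (1)²Var(W_1) + (-3)²Var(W_2) + (2)²Var(W_3)
= (1)²·8 + (-3)²·1.6 + (2)²·20 = 102.4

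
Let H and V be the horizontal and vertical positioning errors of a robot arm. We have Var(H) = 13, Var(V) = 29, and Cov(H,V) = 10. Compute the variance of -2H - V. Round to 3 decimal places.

121.000

Var(-2H - V) = (-2)²·Var(H) + (-1)²·Var(V) + 2·(-2)·(-1)·Cov(H,V)
= 4·13 + 1·29 + 4·10 = 121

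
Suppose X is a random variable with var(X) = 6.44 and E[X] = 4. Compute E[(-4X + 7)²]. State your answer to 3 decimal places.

E[-4X + 7] = -4·4 + 7 = -9
var(-4X + 7) = (-4)²·6.44 = 103.04
E[(-4X + 7)²] = var((-4X + 7)) + (E[(-4X + 7)])² = 103.04 + (-9)² = 184.04

184.040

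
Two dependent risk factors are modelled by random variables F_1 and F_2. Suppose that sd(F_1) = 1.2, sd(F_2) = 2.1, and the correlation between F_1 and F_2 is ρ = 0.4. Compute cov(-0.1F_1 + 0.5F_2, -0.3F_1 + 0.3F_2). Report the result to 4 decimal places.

0.5233

Var(F_1) = (1.2)² = 1.44;  Var(F_2) = (2.1)² = 4.41
cov(F_1,F_2) = ρ·sd(F_1)·sd(F_2) = 0.4·1.2·2.1 = 1.008
cov(-0.1F_1 + 0.5F_2, -0.3F_1 + 0.3F_2) = (-0.1)(-0.3)Var(F_1) + (0.5)(0.3)Var(F_2) + [(-0.1)(0.3) + (0.5)(-0.3)]cov(F_1,F_2)
= 0.03·1.44 + 0.15·4.41 + -0.18·1.008 = 0.52326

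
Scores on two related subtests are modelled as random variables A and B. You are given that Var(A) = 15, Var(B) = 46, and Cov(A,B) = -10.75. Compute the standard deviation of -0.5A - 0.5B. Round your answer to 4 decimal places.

3.1425

Var(-0.5A - 0.5B) = (-0.5)²·Var(A) + (-0.5)²·Var(B) + 2·(-0.5)·(-0.5)·Cov(A,B)
= 0.25·15 + 0.25·46 + 0.5·-10.75 = 9.875
SD(-0.5A - 0.5B) = √9.875 ≈ 3.1425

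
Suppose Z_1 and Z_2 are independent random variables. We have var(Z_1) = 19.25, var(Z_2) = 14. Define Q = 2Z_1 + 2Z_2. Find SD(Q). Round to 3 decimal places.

By independence, var(Q) = (2)²var(Z_1) + (2)²var(Z_2)
= (2)²·19.25 + (2)²·14 = 133
SD(Q) = √133 ≈ 11.533

11.533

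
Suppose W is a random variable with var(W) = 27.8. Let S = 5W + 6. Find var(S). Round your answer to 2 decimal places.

695.00

var(5W + 6) = (5)²·var(W) = 25·27.8 = 695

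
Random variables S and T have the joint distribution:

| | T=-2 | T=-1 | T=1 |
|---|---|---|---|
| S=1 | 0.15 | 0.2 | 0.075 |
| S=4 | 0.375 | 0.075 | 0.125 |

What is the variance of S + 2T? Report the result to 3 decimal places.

6.799

E[S] = 2.725,  E[T] = -1.125,  E[ST] = -3.225
Var(S) = 9.625 − (2.725)² = 2.199375;  Var(T) = 2.575 − (-1.125)² = 1.309375
Cov(S,T) = -3.225 − (2.725)(-1.125) = -0.159375
Var(S + 2T) = (1)²·2.199375 + (2)²·1.309375 + 2·(1)·(2)·-0.159375 = 6.799375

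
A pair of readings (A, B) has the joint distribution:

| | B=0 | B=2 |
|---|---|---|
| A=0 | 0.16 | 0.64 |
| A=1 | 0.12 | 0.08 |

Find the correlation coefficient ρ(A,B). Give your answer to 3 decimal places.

E[A] = 0.2,  E[B] = 1.44
E[AB] = 0.16
Cov(A,B) = E[AB] − E[A]E[B] = 0.16 − (0.2)(1.44) = -0.128
V(A) = 0.16,  V(B) = 0.8064
ρ = -0.128 / √(0.16·0.8064) ≈ -0.356

-0.356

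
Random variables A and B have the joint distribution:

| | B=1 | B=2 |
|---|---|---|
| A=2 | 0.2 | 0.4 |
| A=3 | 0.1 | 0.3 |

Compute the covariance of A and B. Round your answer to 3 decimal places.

E[A] = 2.4,  E[B] = 1.7
E[AB] = 4.1
Cov(A,B) = E[AB] − E[A]E[B] = 4.1 − (2.4)(1.7) = 0.02

0.020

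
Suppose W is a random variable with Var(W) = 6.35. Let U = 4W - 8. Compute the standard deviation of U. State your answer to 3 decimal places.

10.080

Var(4W - 8) = (4)²·6.35 = 101.6
σ(U) = √101.6 ≈ 10.080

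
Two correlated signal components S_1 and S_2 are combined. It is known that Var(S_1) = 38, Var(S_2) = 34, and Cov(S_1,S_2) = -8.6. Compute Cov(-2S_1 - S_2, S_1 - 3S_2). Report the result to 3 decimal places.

-17.000

Cov(-2S_1 - S_2, S_1 - 3S_2) = (-2)(1)Var(S_1) + (-1)(-3)Var(S_2) + [(-2)(-3) + (-1)(1)]Cov(S_1,S_2)
= -2·38 + 3·34 + 5·-8.6 = -17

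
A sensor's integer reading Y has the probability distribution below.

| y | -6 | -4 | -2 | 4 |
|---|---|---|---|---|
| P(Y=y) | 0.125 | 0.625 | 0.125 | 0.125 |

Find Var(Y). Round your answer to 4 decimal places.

8.0000

E[Y] = (-6)(0.125) + (-4)(0.625) + (-2)(0.125) + (4)(0.125) = -3
E[Y²] = (-6)²(0.125) + (-4)²(0.625) + (-2)²(0.125) + (4)²(0.125) = 17
Var(Y) = E[Y²] − (E[Y])² = 17 − (-3)² = 8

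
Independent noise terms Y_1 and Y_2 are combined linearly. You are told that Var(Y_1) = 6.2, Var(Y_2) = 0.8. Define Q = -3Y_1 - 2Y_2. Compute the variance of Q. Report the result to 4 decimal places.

By independence, Var(Q) = (-3)²Var(Y_1) + (-2)²Var(Y_2)
= (-3)²·6.2 + (-2)²·0.8 = 59

59.0000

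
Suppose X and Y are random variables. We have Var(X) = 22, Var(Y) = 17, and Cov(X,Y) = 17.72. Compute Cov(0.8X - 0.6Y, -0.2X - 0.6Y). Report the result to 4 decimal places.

Cov(0.8X - 0.6Y, -0.2X - 0.6Y) = (0.8)(-0.2)Var(X) + (-0.6)(-0.6)Var(Y) + [(0.8)(-0.6) + (-0.6)(-0.2)]Cov(X,Y)
= -0.16·22 + 0.36·17 + -0.36·17.72 = -3.7792

-3.7792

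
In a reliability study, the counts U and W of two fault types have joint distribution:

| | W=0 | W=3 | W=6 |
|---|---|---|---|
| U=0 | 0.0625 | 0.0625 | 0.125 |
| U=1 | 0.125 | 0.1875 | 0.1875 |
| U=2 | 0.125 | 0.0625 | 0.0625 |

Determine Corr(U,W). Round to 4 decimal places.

-0.2138

E[U] = 1,  E[W] = 3.1875
E[UW] = 2.8125
Cov(U,W) = E[UW] − E[U]E[W] = 2.8125 − (1)(3.1875) = -0.375
V(U) = 0.5,  V(W) = 6.15234375
ρ = -0.375 / √(0.5·6.15234375) ≈ -0.2138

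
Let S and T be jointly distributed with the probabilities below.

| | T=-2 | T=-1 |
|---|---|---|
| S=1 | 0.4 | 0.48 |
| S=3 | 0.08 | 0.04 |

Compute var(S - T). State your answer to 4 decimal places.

E[S] = 1.24,  E[T] = -1.48,  E[ST] = -1.88
var(S) = 1.96 − (1.24)² = 0.4224;  var(T) = 2.44 − (-1.48)² = 0.2496
Cov(S,T) = -1.88 − (1.24)(-1.48) = -0.0448
var(S - T) = (1)²·0.4224 + (-1)²·0.2496 + 2·(1)·(-1)·-0.0448 = 0.7616

0.7616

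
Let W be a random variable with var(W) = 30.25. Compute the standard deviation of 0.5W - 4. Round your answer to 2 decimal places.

var(0.5W - 4) = (0.5)²·30.25 = 7.5625
SD(0.5W - 4) = √7.5625 ≈ 2.75

2.75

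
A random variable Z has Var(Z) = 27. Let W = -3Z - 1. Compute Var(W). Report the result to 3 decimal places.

243.000

Var(-3Z - 1) = (-3)²·Var(Z) = 9·27 = 243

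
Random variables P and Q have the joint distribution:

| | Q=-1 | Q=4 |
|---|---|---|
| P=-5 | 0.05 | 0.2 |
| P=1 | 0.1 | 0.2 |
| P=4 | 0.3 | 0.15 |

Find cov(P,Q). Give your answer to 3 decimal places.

-3.338

E[P] = 0.85,  E[Q] = 1.75
E[PQ] = -1.85
cov(P,Q) = E[PQ] − E[P]E[Q] = -1.85 − (0.85)(1.75) = -3.3375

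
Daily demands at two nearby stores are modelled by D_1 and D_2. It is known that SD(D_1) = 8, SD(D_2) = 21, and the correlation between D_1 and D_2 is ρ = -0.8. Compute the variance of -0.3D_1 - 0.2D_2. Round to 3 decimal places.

7.272

Var(D_1) = (8)² = 64;  Var(D_2) = (21)² = 441
cov(D_1,D_2) = ρ·SD(D_1)·SD(D_2) = -0.8·8·21 = -134.4
Var(-0.3D_1 - 0.2D_2) = (-0.3)²·Var(D_1) + (-0.2)²·Var(D_2) + 2·(-0.3)·(-0.2)·cov(D_1,D_2)
= 0.09·64 + 0.04·441 + 0.12·-134.4 = 7.272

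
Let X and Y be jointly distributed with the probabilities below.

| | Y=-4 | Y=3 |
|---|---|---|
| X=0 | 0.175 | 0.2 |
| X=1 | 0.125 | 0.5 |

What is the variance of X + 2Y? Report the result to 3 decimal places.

E[X] = 0.625,  E[Y] = 0.9,  E[XY] = 1
V(X) = 0.625 − (0.625)² = 0.234375;  V(Y) = 11.1 − (0.9)² = 10.29
Cov(X,Y) = 1 − (0.625)(0.9) = 0.4375
V(X + 2Y) = (1)²·0.234375 + (2)²·10.29 + 2·(1)·(2)·0.4375 = 43.144375

43.144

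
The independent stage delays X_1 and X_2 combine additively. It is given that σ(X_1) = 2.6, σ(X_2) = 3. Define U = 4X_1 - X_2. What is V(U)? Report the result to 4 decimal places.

V(X_1) = 6.76, V(X_2) = 9
By independence, V(U) = (4)²V(X_1) + (-1)²V(X_2)
= (4)²·6.76 + (-1)²·9 = 117.16

117.1600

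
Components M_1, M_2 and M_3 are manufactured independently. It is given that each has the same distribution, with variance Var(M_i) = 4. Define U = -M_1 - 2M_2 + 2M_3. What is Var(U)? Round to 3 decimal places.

36.000

By independence, Var(U) = (-1)²Var(M_1) + (-2)²Var(M_2) + (2)²Var(M_3)
= (-1)²·4 + (-2)²·4 + (2)²·4 = 36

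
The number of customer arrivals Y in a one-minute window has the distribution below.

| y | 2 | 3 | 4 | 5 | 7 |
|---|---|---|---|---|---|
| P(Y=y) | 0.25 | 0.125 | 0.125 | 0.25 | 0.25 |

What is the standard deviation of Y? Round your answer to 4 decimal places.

1.8666

E[Y] = (2)(0.25) + (3)(0.125) + (4)(0.125) + (5)(0.25) + (7)(0.25) = 4.375
E[Y²] = (2)²(0.25) + (3)²(0.125) + (4)²(0.125) + (5)²(0.25) + (7)²(0.25) = 22.625
Var(Y) = E[Y²] − (E[Y])² = 22.625 − (4.375)² = 3.484375
SD(Y) = √3.484375 ≈ 1.8666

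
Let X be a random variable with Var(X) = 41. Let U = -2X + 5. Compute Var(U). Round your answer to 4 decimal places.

164.0000

Var(-2X + 5) = (-2)²·Var(X) = 4·41 = 164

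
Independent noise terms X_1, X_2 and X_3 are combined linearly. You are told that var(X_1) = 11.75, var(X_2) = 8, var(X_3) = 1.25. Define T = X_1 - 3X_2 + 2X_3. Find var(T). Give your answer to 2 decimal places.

88.75

By independence, var(T) = (1)²var(X_1) + (-3)²var(X_2) + (2)²var(X_3)
= (1)²·11.75 + (-3)²·8 + (2)²·1.25 = 88.75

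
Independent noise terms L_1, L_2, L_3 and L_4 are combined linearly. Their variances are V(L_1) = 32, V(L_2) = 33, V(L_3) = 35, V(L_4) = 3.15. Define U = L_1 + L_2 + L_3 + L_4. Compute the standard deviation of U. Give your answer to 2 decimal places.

10.16

By independence, V(U) = (1)²V(L_1) + (1)²V(L_2) + (1)²V(L_3) + (1)²V(L_4)
= (1)²·32 + (1)²·33 + (1)²·35 + (1)²·3.15 = 103.15
sd(U) = √103.15 ≈ 10.16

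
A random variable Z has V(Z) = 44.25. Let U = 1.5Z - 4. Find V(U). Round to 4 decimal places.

V(1.5Z - 4) = (1.5)²·V(Z) = 2.25·44.25 = 99.5625

99.5625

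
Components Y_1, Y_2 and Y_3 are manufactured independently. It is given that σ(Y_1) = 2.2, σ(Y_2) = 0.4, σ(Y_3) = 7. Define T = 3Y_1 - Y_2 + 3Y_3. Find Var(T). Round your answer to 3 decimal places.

Var(Y_1) = 4.84, Var(Y_2) = 0.16, Var(Y_3) = 49
By independence, Var(T) = (3)²Var(Y_1) + (-1)²Var(Y_2) + (3)²Var(Y_3)
= (3)²·4.84 + (-1)²·0.16 + (3)²·49 = 484.72

484.720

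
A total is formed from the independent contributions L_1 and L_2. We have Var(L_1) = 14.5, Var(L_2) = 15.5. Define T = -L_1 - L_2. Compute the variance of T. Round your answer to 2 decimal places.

30.00

By independence, Var(T) = (-1)²Var(L_1) + (-1)²Var(L_2)
= (-1)²·14.5 + (-1)²·15.5 = 30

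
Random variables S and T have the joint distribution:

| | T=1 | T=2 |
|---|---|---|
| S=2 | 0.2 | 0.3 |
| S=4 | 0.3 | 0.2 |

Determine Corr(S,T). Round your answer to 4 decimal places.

E[S] = 3,  E[T] = 1.5
E[ST] = 4.4
Cov(S,T) = E[ST] − E[S]E[T] = 4.4 − (3)(1.5) = -0.1
V(S) = 1,  V(T) = 0.25
ρ = -0.1 / √(1·0.25) ≈ -0.2000

-0.2000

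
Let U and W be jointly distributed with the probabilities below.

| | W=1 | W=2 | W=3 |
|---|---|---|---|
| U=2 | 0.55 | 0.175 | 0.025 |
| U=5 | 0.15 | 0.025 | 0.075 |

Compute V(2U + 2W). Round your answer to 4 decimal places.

10.3100

E[U] = 2.75,  E[W] = 1.4,  E[UW] = 4.075
V(U) = 9.25 − (2.75)² = 1.6875;  V(W) = 2.4 − (1.4)² = 0.44
Cov(U,W) = 4.075 − (2.75)(1.4) = 0.225
V(2U + 2W) = (2)²·1.6875 + (2)²·0.44 + 2·(2)·(2)·0.225 = 10.31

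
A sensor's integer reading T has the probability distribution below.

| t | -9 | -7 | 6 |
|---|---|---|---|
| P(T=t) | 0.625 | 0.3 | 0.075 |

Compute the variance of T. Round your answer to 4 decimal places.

E[T] = (-9)(0.625) + (-7)(0.3) + (6)(0.075) = -7.275
E[T²] = (-9)²(0.625) + (-7)²(0.3) + (6)²(0.075) = 68.025
Var(T) = E[T²] − (E[T])² = 68.025 − (-7.275)² = 15.099375

15.0994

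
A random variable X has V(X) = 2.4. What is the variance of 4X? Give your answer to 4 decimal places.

V(4X) = (4)²·V(X) = 16·2.4 = 38.4

38.4000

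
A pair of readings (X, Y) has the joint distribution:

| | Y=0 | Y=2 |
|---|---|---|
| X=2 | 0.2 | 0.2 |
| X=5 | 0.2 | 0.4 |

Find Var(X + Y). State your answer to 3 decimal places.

3.600

E[X] = 3.8,  E[Y] = 1.2,  E[XY] = 4.8
Var(X) = 16.6 − (3.8)² = 2.16;  Var(Y) = 2.4 − (1.2)² = 0.96
Cov(X,Y) = 4.8 − (3.8)(1.2) = 0.24
Var(X + Y) = (1)²·2.16 + (1)²·0.96 + 2·(1)·(1)·0.24 = 3.6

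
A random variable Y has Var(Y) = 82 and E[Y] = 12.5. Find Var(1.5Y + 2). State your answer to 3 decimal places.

Var(1.5Y + 2) = (1.5)²·Var(Y) = 2.25·82 = 184.5

184.500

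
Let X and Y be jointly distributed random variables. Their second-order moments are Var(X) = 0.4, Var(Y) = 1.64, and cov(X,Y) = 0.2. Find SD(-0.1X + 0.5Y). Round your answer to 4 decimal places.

Var(-0.1X + 0.5Y) = (-0.1)²·Var(X) + (0.5)²·Var(Y) + 2·(-0.1)·(0.5)·cov(X,Y)
= 0.01·0.4 + 0.25·1.64 + -0.1·0.2 = 0.394
SD(-0.1X + 0.5Y) = √0.394 ≈ 0.6277

0.6277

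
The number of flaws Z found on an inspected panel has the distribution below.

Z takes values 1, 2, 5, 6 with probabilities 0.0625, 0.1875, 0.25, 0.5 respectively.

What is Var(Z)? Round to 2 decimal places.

E[Z] = (1)(0.0625) + (2)(0.1875) + (5)(0.25) + (6)(0.5) = 4.6875
E[Z²] = (1)²(0.0625) + (2)²(0.1875) + (5)²(0.25) + (6)²(0.5) = 25.0625
Var(Z) = E[Z²] − (E[Z])² = 25.0625 − (4.6875)² = 3.08984375

3.09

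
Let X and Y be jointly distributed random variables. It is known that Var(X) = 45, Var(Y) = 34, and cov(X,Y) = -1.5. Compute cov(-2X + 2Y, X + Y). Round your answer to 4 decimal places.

cov(-2X + 2Y, X + Y) = (-2)(1)Var(X) + (2)(1)Var(Y) + [(-2)(1) + (2)(1)]cov(X,Y)
= -2·45 + 2·34 + 0·-1.5 = -22

-22.0000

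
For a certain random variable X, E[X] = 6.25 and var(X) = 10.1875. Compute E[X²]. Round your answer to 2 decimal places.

49.25

E[X²] = var(X) + (E[X])² = 10.1875 + (6.25)² = 49.25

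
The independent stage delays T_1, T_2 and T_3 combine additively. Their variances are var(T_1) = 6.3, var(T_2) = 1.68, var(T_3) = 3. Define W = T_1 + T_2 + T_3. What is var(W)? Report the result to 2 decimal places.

10.98

By independence, var(W) = (1)²var(T_1) + (1)²var(T_2) + (1)²var(T_3)
= (1)²·6.3 + (1)²·1.68 + (1)²·3 = 10.98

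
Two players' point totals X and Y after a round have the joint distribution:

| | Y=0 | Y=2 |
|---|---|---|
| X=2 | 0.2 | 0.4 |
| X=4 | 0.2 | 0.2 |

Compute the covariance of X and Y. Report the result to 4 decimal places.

E[X] = 2.8,  E[Y] = 1.2
E[XY] = 3.2
Cov(X,Y) = E[XY] − E[X]E[Y] = 3.2 − (2.8)(1.2) = -0.16

-0.1600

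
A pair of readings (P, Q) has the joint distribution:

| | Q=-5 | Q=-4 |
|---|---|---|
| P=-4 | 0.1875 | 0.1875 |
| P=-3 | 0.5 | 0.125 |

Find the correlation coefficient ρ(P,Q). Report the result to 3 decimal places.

E[P] = -3.375,  E[Q] = -4.6875
E[PQ] = 15.75
Cov(P,Q) = E[PQ] − E[P]E[Q] = 15.75 − (-3.375)(-4.6875) = -0.0703125
Var(P) = 0.234375,  Var(Q) = 0.21484375
ρ = -0.0703125 / √(0.234375·0.21484375) ≈ -0.313

-0.313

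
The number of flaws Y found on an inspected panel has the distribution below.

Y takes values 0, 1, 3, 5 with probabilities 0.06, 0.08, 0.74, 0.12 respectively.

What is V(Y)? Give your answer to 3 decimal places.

1.330

E[Y] = (0)(0.06) + (1)(0.08) + (3)(0.74) + (5)(0.12) = 2.9
E[Y²] = (0)²(0.06) + (1)²(0.08) + (3)²(0.74) + (5)²(0.12) = 9.74
V(Y) = E[Y²] − (E[Y])² = 9.74 − (2.9)² = 1.33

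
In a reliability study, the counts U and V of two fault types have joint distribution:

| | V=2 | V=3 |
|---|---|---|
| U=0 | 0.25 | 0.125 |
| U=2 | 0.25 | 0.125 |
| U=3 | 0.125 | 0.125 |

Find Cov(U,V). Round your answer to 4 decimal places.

0.0625

E[U] = 1.5,  E[V] = 2.375
E[UV] = 3.625
Cov(U,V) = E[UV] − E[U]E[V] = 3.625 − (1.5)(2.375) = 0.0625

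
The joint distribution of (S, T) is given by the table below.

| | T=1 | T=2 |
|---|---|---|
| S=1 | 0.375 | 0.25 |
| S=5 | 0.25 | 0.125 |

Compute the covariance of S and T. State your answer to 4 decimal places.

-0.0625

E[S] = 2.5,  E[T] = 1.375
E[ST] = 3.375
cov(S,T) = E[ST] − E[S]E[T] = 3.375 − (2.5)(1.375) = -0.0625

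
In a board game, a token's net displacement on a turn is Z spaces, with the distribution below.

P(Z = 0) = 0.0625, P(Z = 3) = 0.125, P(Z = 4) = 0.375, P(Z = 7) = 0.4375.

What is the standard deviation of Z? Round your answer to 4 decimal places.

2.0454

E[Z] = (0)(0.0625) + (3)(0.125) + (4)(0.375) + (7)(0.4375) = 4.9375
E[Z²] = (0)²(0.0625) + (3)²(0.125) + (4)²(0.375) + (7)²(0.4375) = 28.5625
V(Z) = E[Z²] − (E[Z])² = 28.5625 − (4.9375)² = 4.18359375
SD(Z) = √4.18359375 ≈ 2.0454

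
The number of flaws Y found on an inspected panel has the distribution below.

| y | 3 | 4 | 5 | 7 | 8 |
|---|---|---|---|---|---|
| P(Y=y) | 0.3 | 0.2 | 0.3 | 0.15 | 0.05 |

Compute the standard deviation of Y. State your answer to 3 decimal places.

1.526

E[Y] = (3)(0.3) + (4)(0.2) + (5)(0.3) + (7)(0.15) + (8)(0.05) = 4.65
E[Y²] = (3)²(0.3) + (4)²(0.2) + (5)²(0.3) + (7)²(0.15) + (8)²(0.05) = 23.95
V(Y) = E[Y²] − (E[Y])² = 23.95 − (4.65)² = 2.3275
SD(Y) = √2.3275 ≈ 1.526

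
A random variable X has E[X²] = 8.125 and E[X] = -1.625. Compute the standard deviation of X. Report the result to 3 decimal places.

Var(X) = 8.125 − (-1.625)² = 5.484375
σ(X) = √5.484375 ≈ 2.342

2.342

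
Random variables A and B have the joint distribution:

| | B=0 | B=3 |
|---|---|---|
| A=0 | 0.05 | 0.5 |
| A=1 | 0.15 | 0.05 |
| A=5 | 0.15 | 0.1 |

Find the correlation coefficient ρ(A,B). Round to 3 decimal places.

E[A] = 1.45,  E[B] = 1.95
E[AB] = 1.65
cov(A,B) = E[AB] − E[A]E[B] = 1.65 − (1.45)(1.95) = -1.1775
Var(A) = 4.3475,  Var(B) = 2.0475
ρ = -1.1775 / √(4.3475·2.0475) ≈ -0.395

-0.395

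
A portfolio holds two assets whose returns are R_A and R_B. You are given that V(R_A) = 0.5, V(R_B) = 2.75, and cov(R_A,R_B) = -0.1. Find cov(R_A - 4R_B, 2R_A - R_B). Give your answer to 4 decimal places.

cov(R_A - 4R_B, 2R_A - R_B) = (1)(2)V(R_A) + (-4)(-1)V(R_B) + [(1)(-1) + (-4)(2)]cov(R_A,R_B)
= 2·0.5 + 4·2.75 + -9·-0.1 = 12.9

12.9000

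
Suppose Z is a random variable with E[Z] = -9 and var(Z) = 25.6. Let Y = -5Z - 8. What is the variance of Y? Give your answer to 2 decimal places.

var(-5Z - 8) = (-5)²·var(Z) = 25·25.6 = 640

640.00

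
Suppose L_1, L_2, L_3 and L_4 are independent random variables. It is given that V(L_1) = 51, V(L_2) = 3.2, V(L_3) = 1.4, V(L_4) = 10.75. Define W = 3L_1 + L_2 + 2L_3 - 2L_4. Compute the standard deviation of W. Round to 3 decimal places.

22.601

By independence, V(W) = (3)²V(L_1) + (1)²V(L_2) + (2)²V(L_3) + (-2)²V(L_4)
= (3)²·51 + (1)²·3.2 + (2)²·1.4 + (-2)²·10.75 = 510.8
σ(W) = √510.8 ≈ 22.601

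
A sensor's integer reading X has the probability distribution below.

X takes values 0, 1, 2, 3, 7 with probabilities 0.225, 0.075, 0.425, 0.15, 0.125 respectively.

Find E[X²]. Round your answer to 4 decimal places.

E[X²] = (0)²(0.225) + (1)²(0.075) + (2)²(0.425) + (3)²(0.15) + (7)²(0.125) = 9.25

9.2500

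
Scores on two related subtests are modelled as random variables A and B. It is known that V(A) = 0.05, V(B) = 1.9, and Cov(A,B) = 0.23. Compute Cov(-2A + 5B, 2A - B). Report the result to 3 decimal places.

Cov(-2A + 5B, 2A - B) = (-2)(2)V(A) + (5)(-1)V(B) + [(-2)(-1) + (5)(2)]Cov(A,B)
= -4·0.05 + -5·1.9 + 12·0.23 = -6.94

-6.940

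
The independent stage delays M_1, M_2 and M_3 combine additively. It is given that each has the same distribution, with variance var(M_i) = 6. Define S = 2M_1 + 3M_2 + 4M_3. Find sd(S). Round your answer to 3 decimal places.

By independence, var(S) = (2)²var(M_1) + (3)²var(M_2) + (4)²var(M_3)
= (2)²·6 + (3)²·6 + (4)²·6 = 174
sd(S) = √174 ≈ 13.191

13.191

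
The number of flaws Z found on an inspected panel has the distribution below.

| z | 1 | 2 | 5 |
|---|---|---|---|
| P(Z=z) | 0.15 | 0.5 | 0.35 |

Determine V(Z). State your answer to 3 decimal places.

2.490

E[Z] = (1)(0.15) + (2)(0.5) + (5)(0.35) = 2.9
E[Z²] = (1)²(0.15) + (2)²(0.5) + (5)²(0.35) = 10.9
V(Z) = E[Z²] − (E[Z])² = 10.9 − (2.9)² = 2.49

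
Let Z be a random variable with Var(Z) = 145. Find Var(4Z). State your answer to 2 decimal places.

Var(4Z) = (4)²·Var(Z) = 16·145 = 2320

2320.00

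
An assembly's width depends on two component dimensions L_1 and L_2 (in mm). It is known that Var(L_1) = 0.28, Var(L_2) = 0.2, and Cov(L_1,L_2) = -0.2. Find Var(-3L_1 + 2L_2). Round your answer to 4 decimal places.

5.7200

Var(-3L_1 + 2L_2) = (-3)²·Var(L_1) + (2)²·Var(L_2) + 2·(-3)·(2)·Cov(L_1,L_2)
= 9·0.28 + 4·0.2 + -12·-0.2 = 5.72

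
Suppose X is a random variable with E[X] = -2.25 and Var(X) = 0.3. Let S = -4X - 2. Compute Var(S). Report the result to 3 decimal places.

4.800

Var(-4X - 2) = (-4)²·Var(X) = 16·0.3 = 4.8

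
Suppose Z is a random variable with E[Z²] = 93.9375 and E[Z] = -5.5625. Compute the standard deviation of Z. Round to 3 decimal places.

7.937

Var(Z) = 93.9375 − (-5.5625)² = 62.99609375
sd(Z) = √62.99609375 ≈ 7.937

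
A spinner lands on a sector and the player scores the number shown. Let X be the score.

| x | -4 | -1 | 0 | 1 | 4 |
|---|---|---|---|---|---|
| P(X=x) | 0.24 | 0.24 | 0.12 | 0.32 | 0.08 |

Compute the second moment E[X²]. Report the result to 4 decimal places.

E[X²] = (-4)²(0.24) + (-1)²(0.24) + (0)²(0.12) + (1)²(0.32) + (4)²(0.08) = 5.68

5.6800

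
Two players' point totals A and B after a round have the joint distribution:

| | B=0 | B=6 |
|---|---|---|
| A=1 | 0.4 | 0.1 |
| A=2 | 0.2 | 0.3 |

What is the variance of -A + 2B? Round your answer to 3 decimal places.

32.410

E[A] = 1.5,  E[B] = 2.4,  E[AB] = 4.2
Var(A) = 2.5 − (1.5)² = 0.25;  Var(B) = 14.4 − (2.4)² = 8.64
Cov(A,B) = 4.2 − (1.5)(2.4) = 0.6
Var(-A + 2B) = (-1)²·0.25 + (2)²·8.64 + 2·(-1)·(2)·0.6 = 32.41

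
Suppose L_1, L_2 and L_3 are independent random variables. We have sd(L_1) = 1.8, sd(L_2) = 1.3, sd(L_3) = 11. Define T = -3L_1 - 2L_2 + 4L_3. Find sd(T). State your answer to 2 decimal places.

V(L_1) = 3.24, V(L_2) = 1.69, V(L_3) = 121
By independence, V(T) = (-3)²V(L_1) + (-2)²V(L_2) + (4)²V(L_3)
= (-3)²·3.24 + (-2)²·1.69 + (4)²·121 = 1971.92
sd(T) = √1971.92 ≈ 44.41

44.41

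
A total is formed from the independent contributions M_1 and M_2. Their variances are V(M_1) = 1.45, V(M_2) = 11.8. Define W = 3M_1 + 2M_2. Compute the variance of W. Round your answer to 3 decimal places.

By independence, V(W) = (3)²V(M_1) + (2)²V(M_2)
= (3)²·1.45 + (2)²·11.8 = 60.25

60.250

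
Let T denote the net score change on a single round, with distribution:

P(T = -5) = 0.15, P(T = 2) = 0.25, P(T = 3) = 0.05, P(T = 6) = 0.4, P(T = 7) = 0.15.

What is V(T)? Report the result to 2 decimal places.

E[T] = (-5)(0.15) + (2)(0.25) + (3)(0.05) + (6)(0.4) + (7)(0.15) = 3.35
E[T²] = (-5)²(0.15) + (2)²(0.25) + (3)²(0.05) + (6)²(0.4) + (7)²(0.15) = 26.95
V(T) = E[T²] − (E[T])² = 26.95 − (3.35)² = 15.7275

15.73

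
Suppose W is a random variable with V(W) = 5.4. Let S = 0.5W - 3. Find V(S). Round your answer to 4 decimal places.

V(0.5W - 3) = (0.5)²·V(W) = 0.25·5.4 = 1.35

1.3500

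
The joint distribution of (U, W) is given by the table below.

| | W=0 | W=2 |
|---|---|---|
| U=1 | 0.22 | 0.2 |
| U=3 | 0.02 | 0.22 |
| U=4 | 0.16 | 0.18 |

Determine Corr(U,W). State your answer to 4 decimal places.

E[U] = 2.5,  E[W] = 1.2
E[UW] = 3.16
Cov(U,W) = E[UW] − E[U]E[W] = 3.16 − (2.5)(1.2) = 0.16
V(U) = 1.77,  V(W) = 0.96
ρ = 0.16 / √(1.77·0.96) ≈ 0.1227

0.1227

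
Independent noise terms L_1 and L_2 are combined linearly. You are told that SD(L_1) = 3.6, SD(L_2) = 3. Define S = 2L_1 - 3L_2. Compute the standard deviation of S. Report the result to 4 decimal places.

Var(L_1) = 12.96, Var(L_2) = 9
By independence, Var(S) = (2)²Var(L_1) + (-3)²Var(L_2)
= (2)²·12.96 + (-3)²·9 = 132.84
SD(S) = √132.84 ≈ 11.5256

11.5256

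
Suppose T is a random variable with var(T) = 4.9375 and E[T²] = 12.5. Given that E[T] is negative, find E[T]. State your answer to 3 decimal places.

-2.750

(E[T])² = E[T²] − var(T) = 12.5 − 4.9375 = 7.5625
E[T] = −√7.5625 = -2.75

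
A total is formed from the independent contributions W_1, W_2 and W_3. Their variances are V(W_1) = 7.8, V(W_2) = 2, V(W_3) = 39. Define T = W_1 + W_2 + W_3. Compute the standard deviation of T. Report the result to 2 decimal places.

By independence, V(T) = (1)²V(W_1) + (1)²V(W_2) + (1)²V(W_3)
= (1)²·7.8 + (1)²·2 + (1)²·39 = 48.8
SD(T) = √48.8 ≈ 6.99

6.99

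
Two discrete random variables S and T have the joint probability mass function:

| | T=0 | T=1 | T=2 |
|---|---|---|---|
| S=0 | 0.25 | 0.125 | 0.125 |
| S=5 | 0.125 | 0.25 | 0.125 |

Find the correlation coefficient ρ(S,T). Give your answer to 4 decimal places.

E[S] = 2.5,  E[T] = 0.875
E[ST] = 2.5
Cov(S,T) = E[ST] − E[S]E[T] = 2.5 − (2.5)(0.875) = 0.3125
Var(S) = 6.25,  Var(T) = 0.609375
ρ = 0.3125 / √(6.25·0.609375) ≈ 0.1601

0.1601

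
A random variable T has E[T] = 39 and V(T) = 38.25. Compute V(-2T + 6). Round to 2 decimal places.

V(-2T + 6) = (-2)²·V(T) = 4·38.25 = 153

153.00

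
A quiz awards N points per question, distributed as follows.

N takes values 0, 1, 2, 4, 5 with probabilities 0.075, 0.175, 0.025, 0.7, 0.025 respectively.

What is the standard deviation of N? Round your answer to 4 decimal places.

E[N] = (0)(0.075) + (1)(0.175) + (2)(0.025) + (4)(0.7) + (5)(0.025) = 3.15
E[N²] = (0)²(0.075) + (1)²(0.175) + (2)²(0.025) + (4)²(0.7) + (5)²(0.025) = 12.1
Var(N) = E[N²] − (E[N])² = 12.1 − (3.15)² = 2.1775
SD(N) = √2.1775 ≈ 1.4756

1.4756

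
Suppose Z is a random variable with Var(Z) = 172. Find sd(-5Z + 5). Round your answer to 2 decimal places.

65.57

Var(-5Z + 5) = (-5)²·172 = 4300
sd(-5Z + 5) = √4300 ≈ 65.57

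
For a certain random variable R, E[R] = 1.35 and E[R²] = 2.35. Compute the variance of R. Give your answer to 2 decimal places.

0.53

var(R) = 2.35 − (1.35)² = 0.5275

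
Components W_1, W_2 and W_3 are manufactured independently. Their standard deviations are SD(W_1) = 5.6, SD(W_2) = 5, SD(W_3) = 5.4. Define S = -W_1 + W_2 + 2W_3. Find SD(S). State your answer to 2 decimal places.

13.15

V(W_1) = 31.36, V(W_2) = 25, V(W_3) = 29.16
By independence, V(S) = (-1)²V(W_1) + (1)²V(W_2) + (2)²V(W_3)
= (-1)²·31.36 + (1)²·25 + (2)²·29.16 = 173
SD(S) = √173 ≈ 13.15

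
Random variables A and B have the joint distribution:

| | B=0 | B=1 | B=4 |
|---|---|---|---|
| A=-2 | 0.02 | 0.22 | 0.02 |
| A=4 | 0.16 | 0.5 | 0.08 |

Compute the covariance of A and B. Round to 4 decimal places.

E[A] = 2.44,  E[B] = 1.12
E[AB] = 2.68
cov(A,B) = E[AB] − E[A]E[B] = 2.68 − (2.44)(1.12) = -0.0528

-0.0528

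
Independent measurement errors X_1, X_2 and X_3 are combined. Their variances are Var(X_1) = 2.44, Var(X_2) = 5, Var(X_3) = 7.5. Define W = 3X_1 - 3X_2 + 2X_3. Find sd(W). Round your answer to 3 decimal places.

9.847

By independence, Var(W) = (3)²Var(X_1) + (-3)²Var(X_2) + (2)²Var(X_3)
= (3)²·2.44 + (-3)²·5 + (2)²·7.5 = 96.96
sd(W) = √96.96 ≈ 9.847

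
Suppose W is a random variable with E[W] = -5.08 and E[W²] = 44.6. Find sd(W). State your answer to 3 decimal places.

4.335

Var(W) = 44.6 − (-5.08)² = 18.7936
sd(W) = √18.7936 ≈ 4.335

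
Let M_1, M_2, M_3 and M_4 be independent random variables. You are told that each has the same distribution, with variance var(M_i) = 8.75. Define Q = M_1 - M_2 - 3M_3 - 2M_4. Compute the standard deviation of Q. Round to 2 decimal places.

11.46

By independence, var(Q) = (1)²var(M_1) + (-1)²var(M_2) + (-3)²var(M_3) + (-2)²var(M_4)
= (1)²·8.75 + (-1)²·8.75 + (-3)²·8.75 + (-2)²·8.75 = 131.25
SD(Q) = √131.25 ≈ 11.46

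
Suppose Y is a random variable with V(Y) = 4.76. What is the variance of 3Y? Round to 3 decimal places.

V(3Y) = (3)²·V(Y) = 9·4.76 = 42.84

42.840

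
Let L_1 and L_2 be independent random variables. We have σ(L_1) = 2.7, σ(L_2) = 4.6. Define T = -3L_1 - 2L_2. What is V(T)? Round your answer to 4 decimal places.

V(L_1) = 7.29, V(L_2) = 21.16
By independence, V(T) = (-3)²V(L_1) + (-2)²V(L_2)
= (-3)²·7.29 + (-2)²·21.16 = 150.25

150.2500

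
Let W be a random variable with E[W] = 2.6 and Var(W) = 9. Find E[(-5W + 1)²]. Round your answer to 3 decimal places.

369.000

E[-5W + 1] = -5·2.6 + 1 = -12
Var(-5W + 1) = (-5)²·9 = 225
E[(-5W + 1)²] = Var((-5W + 1)) + (E[(-5W + 1)])² = 225 + (-12)² = 369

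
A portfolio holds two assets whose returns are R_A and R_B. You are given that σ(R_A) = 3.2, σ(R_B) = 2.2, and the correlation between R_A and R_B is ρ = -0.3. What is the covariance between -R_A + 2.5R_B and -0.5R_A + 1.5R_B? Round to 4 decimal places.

29.0780

V(R_A) = (3.2)² = 10.24;  V(R_B) = (2.2)² = 4.84
Cov(R_A,R_B) = ρ·σ(R_A)·σ(R_B) = -0.3·3.2·2.2 = -2.112
Cov(-R_A + 2.5R_B, -0.5R_A + 1.5R_B) = (-1)(-0.5)V(R_A) + (2.5)(1.5)V(R_B) + [(-1)(1.5) + (2.5)(-0.5)]Cov(R_A,R_B)
= 0.5·10.24 + 3.75·4.84 + -2.75·-2.112 = 29.078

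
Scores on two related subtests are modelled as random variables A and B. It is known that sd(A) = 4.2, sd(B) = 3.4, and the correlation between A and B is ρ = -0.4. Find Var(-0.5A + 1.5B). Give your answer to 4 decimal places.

Var(A) = (4.2)² = 17.64;  Var(B) = (3.4)² = 11.56
Cov(A,B) = ρ·sd(A)·sd(B) = -0.4·4.2·3.4 = -5.712
Var(-0.5A + 1.5B) = (-0.5)²·Var(A) + (1.5)²·Var(B) + 2·(-0.5)·(1.5)·Cov(A,B)
= 0.25·17.64 + 2.25·11.56 + -1.5·-5.712 = 38.988

38.9880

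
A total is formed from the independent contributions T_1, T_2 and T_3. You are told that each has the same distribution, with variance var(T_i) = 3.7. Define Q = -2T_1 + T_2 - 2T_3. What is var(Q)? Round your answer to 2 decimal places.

By independence, var(Q) = (-2)²var(T_1) + (1)²var(T_2) + (-2)²var(T_3)
= (-2)²·3.7 + (1)²·3.7 + (-2)²·3.7 = 33.3

33.30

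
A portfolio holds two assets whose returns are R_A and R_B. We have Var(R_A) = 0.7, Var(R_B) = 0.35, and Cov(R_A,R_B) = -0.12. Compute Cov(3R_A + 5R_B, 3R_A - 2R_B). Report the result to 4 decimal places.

1.7200

Cov(3R_A + 5R_B, 3R_A - 2R_B) = (3)(3)Var(R_A) + (5)(-2)Var(R_B) + [(3)(-2) + (5)(3)]Cov(R_A,R_B)
= 9·0.7 + -10·0.35 + 9·-0.12 = 1.72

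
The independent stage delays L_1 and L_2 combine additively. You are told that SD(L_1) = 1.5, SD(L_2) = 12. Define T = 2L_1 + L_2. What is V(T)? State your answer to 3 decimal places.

153.000

V(L_1) = 2.25, V(L_2) = 144
By independence, V(T) = (2)²V(L_1) + (1)²V(L_2)
= (2)²·2.25 + (1)²·144 = 153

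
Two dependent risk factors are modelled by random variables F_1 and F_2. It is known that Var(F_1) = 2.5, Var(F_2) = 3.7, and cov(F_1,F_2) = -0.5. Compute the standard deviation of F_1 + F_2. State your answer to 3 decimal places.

Var(F_1 + F_2) = (1)²·Var(F_1) + (1)²·Var(F_2) + 2·(1)·(1)·cov(F_1,F_2)
= 1·2.5 + 1·3.7 + 2·-0.5 = 5.2
sd(F_1 + F_2) = √5.2 ≈ 2.280

2.280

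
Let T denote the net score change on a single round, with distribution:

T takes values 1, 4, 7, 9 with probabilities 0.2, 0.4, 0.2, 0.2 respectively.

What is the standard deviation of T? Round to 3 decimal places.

2.757

E[T] = (1)(0.2) + (4)(0.4) + (7)(0.2) + (9)(0.2) = 5
E[T²] = (1)²(0.2) + (4)²(0.4) + (7)²(0.2) + (9)²(0.2) = 32.6
V(T) = E[T²] − (E[T])² = 32.6 − (5)² = 7.6
SD(T) = √7.6 ≈ 2.757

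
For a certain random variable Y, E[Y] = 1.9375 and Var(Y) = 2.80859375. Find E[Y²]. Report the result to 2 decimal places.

E[Y²] = Var(Y) + (E[Y])² = 2.80859375 + (1.9375)² = 6.5625

6.56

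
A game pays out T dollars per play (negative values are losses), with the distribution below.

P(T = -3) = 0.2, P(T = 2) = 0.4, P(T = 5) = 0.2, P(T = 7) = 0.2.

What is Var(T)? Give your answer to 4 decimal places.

11.4400

E[T] = (-3)(0.2) + (2)(0.4) + (5)(0.2) + (7)(0.2) = 2.6
E[T²] = (-3)²(0.2) + (2)²(0.4) + (5)²(0.2) + (7)²(0.2) = 18.2
Var(T) = E[T²] − (E[T])² = 18.2 − (2.6)² = 11.44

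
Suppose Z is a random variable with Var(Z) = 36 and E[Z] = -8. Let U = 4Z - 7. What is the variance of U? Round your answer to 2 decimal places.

Var(4Z - 7) = (4)²·Var(Z) = 16·36 = 576

576.00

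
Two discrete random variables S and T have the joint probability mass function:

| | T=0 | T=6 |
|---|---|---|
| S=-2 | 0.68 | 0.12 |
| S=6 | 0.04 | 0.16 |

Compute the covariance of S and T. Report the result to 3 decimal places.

4.992

E[S] = -0.4,  E[T] = 1.68
E[ST] = 4.32
Cov(S,T) = E[ST] − E[S]E[T] = 4.32 − (-0.4)(1.68) = 4.992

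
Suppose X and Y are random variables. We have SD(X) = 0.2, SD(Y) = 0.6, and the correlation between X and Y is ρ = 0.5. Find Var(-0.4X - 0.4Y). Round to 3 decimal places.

Var(X) = (0.2)² = 0.04;  Var(Y) = (0.6)² = 0.36
Cov(X,Y) = ρ·SD(X)·SD(Y) = 0.5·0.2·0.6 = 0.06
Var(-0.4X - 0.4Y) = (-0.4)²·Var(X) + (-0.4)²·Var(Y) + 2·(-0.4)·(-0.4)·Cov(X,Y)
= 0.16·0.04 + 0.16·0.36 + 0.32·0.06 = 0.0832

0.083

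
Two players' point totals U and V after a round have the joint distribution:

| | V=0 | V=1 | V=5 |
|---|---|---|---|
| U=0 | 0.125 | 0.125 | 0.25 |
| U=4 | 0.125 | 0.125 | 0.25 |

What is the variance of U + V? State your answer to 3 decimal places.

9.188

E[U] = 2,  E[V] = 2.75,  E[UV] = 5.5
var(U) = 8 − (2)² = 4;  var(V) = 12.75 − (2.75)² = 5.1875
Cov(U,V) = 5.5 − (2)(2.75) = 0
var(U + V) = (1)²·4 + (1)²·5.1875 + 2·(1)·(1)·0 = 9.1875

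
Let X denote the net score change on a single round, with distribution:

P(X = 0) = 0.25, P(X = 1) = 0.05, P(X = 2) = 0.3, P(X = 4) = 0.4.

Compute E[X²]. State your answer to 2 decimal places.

7.65

E[X²] = (0)²(0.25) + (1)²(0.05) + (2)²(0.3) + (4)²(0.4) = 7.65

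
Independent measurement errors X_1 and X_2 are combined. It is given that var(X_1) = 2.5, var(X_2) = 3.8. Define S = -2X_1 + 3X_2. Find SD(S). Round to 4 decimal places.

6.6483

By independence, var(S) = (-2)²var(X_1) + (3)²var(X_2)
= (-2)²·2.5 + (3)²·3.8 = 44.2
SD(S) = √44.2 ≈ 6.6483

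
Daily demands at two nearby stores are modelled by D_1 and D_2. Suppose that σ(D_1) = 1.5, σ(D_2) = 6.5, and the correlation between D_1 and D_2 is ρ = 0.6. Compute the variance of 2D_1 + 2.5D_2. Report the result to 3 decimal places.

Var(D_1) = (1.5)² = 2.25;  Var(D_2) = (6.5)² = 42.25
Cov(D_1,D_2) = ρ·σ(D_1)·σ(D_2) = 0.6·1.5·6.5 = 5.85
Var(2D_1 + 2.5D_2) = (2)²·Var(D_1) + (2.5)²·Var(D_2) + 2·(2)·(2.5)·Cov(D_1,D_2)
= 4·2.25 + 6.25·42.25 + 10·5.85 = 331.5625

331.563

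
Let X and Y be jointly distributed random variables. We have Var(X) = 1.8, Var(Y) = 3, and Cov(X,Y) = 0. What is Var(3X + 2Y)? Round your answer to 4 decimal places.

Var(3X + 2Y) = (3)²·Var(X) + (2)²·Var(Y) + 2·(3)·(2)·Cov(X,Y)
= 9·1.8 + 4·3 + 12·0 = 28.2

28.2000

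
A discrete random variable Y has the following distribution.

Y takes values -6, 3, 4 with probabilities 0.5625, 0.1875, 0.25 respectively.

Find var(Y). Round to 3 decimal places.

E[Y] = (-6)(0.5625) + (3)(0.1875) + (4)(0.25) = -1.8125
E[Y²] = (-6)²(0.5625) + (3)²(0.1875) + (4)²(0.25) = 25.9375
var(Y) = E[Y²] − (E[Y])² = 25.9375 − (-1.8125)² = 22.65234375

22.652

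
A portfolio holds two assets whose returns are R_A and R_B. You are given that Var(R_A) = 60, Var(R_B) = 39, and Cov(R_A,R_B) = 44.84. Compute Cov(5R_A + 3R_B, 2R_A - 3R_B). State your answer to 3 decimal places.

Cov(5R_A + 3R_B, 2R_A - 3R_B) = (5)(2)Var(R_A) + (3)(-3)Var(R_B) + [(5)(-3) + (3)(2)]Cov(R_A,R_B)
= 10·60 + -9·39 + -9·44.84 = -154.56

-154.560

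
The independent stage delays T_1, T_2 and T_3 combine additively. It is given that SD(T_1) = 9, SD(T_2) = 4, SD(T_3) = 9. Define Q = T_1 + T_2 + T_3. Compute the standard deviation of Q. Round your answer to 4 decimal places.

V(T_1) = 81, V(T_2) = 16, V(T_3) = 81
By independence, V(Q) = (1)²V(T_1) + (1)²V(T_2) + (1)²V(T_3)
= (1)²·81 + (1)²·16 + (1)²·81 = 178
SD(Q) = √178 ≈ 13.3417

13.3417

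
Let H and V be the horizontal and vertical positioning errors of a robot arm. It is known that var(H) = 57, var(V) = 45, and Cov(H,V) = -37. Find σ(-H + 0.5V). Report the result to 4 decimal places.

10.2591

var(-H + 0.5V) = (-1)²·var(H) + (0.5)²·var(V) + 2·(-1)·(0.5)·Cov(H,V)
= 1·57 + 0.25·45 + -1·-37 = 105.25
σ(-H + 0.5V) = √105.25 ≈ 10.2591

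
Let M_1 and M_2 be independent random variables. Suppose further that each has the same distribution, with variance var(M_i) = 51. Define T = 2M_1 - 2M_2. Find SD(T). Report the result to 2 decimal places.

20.20

By independence, var(T) = (2)²var(M_1) + (-2)²var(M_2)
= (2)²·51 + (-2)²·51 = 408
SD(T) = √408 ≈ 20.20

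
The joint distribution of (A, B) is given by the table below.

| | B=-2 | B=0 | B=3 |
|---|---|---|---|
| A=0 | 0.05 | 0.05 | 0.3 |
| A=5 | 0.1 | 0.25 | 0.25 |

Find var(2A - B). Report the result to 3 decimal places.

32.928

E[A] = 3,  E[B] = 1.35,  E[AB] = 2.75
var(A) = 15 − (3)² = 6;  var(B) = 5.55 − (1.35)² = 3.7275
Cov(A,B) = 2.75 − (3)(1.35) = -1.3
var(2A - B) = (2)²·6 + (-1)²·3.7275 + 2·(2)·(-1)·-1.3 = 32.9275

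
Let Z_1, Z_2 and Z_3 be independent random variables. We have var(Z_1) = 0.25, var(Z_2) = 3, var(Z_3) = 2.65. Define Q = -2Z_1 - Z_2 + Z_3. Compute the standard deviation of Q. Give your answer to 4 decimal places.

2.5788

By independence, var(Q) = (-2)²var(Z_1) + (-1)²var(Z_2) + (1)²var(Z_3)
= (-2)²·0.25 + (-1)²·3 + (1)²·2.65 = 6.65
σ(Q) = √6.65 ≈ 2.5788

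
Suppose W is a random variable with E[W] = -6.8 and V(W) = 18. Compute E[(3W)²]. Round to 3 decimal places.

E[3W] = 3·-6.8 = -20.4
V(3W) = (3)²·18 = 162
E[(3W)²] = V((3W)) + (E[(3W)])² = 162 + (-20.4)² = 578.16

578.160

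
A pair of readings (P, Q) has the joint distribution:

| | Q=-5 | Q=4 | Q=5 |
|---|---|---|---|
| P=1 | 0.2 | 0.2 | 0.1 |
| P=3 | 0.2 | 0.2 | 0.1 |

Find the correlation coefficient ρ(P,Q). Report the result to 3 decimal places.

0.000

E[P] = 2,  E[Q] = 0.6
E[PQ] = 1.2
Cov(P,Q) = E[PQ] − E[P]E[Q] = 1.2 − (2)(0.6) = 0
Var(P) = 1,  Var(Q) = 21.04
ρ = 0 / √(1·21.04) ≈ 0.000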